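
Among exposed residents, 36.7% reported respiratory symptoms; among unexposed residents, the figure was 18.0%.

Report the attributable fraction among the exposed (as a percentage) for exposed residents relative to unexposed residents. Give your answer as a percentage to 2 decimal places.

AR% = (0.3670 − 0.1800) / 0.3670 = 0.5095 → 50.95%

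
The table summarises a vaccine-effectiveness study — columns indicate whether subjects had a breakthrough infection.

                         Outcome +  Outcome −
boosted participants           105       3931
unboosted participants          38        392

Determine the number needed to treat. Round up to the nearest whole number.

risk, boosted participants = 105/4036 = 0.026016
risk, unboosted participants = 38/430 = 0.088372
absolute risk difference = 0.062356
1 / 0.062356 = 16.037 → round up → 17

17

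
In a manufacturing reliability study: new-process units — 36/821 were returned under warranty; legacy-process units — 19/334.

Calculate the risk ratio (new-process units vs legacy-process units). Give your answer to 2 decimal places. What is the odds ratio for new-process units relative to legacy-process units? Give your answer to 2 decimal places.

risk, new-process units = 36/821 = 0.04385
risk, legacy-process units = 19/334 = 0.05689
RR = 0.04385 / 0.05689 = 0.77
odds, new-process units = 36/785 = 0.04586
odds, legacy-process units = 19/315 = 0.06032
OR = 0.04586 / 0.06032 = 0.76

RR = 0.77; OR = 0.76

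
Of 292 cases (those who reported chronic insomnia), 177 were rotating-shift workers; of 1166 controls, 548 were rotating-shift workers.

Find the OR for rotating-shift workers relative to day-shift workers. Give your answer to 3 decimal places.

OR = (177 × 618) / (548 × 115) = 109386/63020 ≈ 1.736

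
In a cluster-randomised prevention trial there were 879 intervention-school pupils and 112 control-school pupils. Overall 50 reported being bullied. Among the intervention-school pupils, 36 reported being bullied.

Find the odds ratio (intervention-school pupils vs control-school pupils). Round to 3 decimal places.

intervention-school pupils without the outcome: 879 − 36 = 843
control-school pupils with the outcome: 50 − 36 = 14
control-school pupils without the outcome: 112 − 14 = 98
OR = (36 × 98) / (843 × 14) = 3528/11802 ≈ 0.299

0.299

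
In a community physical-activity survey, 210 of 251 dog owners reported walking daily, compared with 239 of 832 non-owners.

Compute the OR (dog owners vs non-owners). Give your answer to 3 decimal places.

OR = (210 × 593) / (41 × 239) = 124530/9799 ≈ 12.708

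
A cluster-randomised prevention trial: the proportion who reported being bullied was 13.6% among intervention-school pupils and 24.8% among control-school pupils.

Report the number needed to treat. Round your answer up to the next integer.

absolute risk difference = 0.112000
1 / 0.112000 = 8.929 → round up → 9

NNT = 9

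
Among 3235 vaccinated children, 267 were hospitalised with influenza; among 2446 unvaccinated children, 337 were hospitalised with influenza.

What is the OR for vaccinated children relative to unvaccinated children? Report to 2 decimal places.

OR = (267 × 2109) / (2968 × 337) = 563103/1000216 ≈ 0.56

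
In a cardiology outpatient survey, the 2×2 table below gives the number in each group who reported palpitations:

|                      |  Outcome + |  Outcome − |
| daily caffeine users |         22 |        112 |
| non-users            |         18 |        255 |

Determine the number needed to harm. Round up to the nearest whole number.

NNH = 11

risk, daily caffeine users = 22/134 = 0.164179
risk, non-users = 18/273 = 0.065934
absolute risk difference = 0.098245
1 / 0.098245 = 10.179 → round up → 11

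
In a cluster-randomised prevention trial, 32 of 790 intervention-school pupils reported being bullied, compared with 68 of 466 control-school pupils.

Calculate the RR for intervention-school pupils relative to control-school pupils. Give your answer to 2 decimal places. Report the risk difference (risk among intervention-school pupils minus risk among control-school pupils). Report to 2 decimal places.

risk, intervention-school pupils = 32/790 = 0.04051
risk, control-school pupils = 68/466 = 0.14592
RR = 0.04051 / 0.14592 = 0.28
risk difference = 0.04051 − 0.14592 = -0.11

RR = 0.28; RD = -0.11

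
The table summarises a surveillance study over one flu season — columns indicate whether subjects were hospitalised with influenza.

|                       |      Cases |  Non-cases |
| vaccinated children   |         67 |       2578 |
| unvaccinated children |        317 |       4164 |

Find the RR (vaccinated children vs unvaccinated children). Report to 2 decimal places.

RR: 0.36

risk, vaccinated children = 67/2645 = 0.02533
risk, unvaccinated children = 317/4481 = 0.07074
RR = 0.02533 / 0.07074 = 0.36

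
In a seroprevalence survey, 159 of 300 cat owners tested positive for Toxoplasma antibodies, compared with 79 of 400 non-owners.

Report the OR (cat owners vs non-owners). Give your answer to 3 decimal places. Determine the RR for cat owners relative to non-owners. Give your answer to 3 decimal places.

OR = 4.582; RR = 2.684

odds, cat owners = 159/141 = 1.1277
odds, non-owners = 79/321 = 0.2461
OR = 1.1277 / 0.2461 = 4.582
risk, cat owners = 159/300 = 0.5300
risk, non-owners = 79/400 = 0.1975
RR = 0.5300 / 0.1975 = 2.684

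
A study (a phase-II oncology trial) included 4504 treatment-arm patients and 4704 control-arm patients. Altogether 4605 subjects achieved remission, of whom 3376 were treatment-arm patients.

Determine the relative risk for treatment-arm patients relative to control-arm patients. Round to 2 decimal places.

2.87

treatment-arm patients without the outcome: 4504 − 3376 = 1128
control-arm patients with the outcome: 4605 − 3376 = 1229
control-arm patients without the outcome: 4704 − 1229 = 3475
risk, treatment-arm patients = 3376/4504 = 0.7496
risk, control-arm patients = 1229/4704 = 0.2613
RR = 0.7496 / 0.2613 = 2.87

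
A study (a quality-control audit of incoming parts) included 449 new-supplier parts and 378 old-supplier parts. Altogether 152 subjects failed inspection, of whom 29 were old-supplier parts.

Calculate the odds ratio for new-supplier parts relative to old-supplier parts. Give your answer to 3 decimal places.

new-supplier parts with the outcome: 152 − 29 = 123
new-supplier parts without the outcome: 449 − 123 = 326
old-supplier parts without the outcome: 378 − 29 = 349
OR = (123 × 349) / (326 × 29) = 42927/9454 ≈ 4.541

4.541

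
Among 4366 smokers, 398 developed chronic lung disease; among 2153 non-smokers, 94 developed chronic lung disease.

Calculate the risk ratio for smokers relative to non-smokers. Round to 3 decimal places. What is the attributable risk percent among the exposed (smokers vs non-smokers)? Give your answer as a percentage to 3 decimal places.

RR = 2.088; AR% = 52.106%

risk, smokers = 398/4366 = 0.09116
risk, non-smokers = 94/2153 = 0.04366
RR = 0.09116 / 0.04366 = 2.088
AR% = (0.09116 − 0.04366) / 0.09116 = 0.5211 → 52.106%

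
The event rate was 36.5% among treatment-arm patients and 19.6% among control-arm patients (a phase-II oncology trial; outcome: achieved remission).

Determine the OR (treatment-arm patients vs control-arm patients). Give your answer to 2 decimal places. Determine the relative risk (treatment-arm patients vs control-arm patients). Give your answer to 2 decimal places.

odds, treatment-arm patients = 0.3650/0.6350 = 0.5748
odds, control-arm patients = 0.1960/0.8040 = 0.2438
OR = 0.5748 / 0.2438 = 2.36
RR = 0.3650 / 0.1960 = 1.86

OR = 2.36; RR = 1.86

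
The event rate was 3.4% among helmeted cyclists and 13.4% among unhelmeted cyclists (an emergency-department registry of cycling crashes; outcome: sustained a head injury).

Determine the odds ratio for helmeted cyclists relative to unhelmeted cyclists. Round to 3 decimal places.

odds, helmeted cyclists = 0.03400/0.96600 = 0.03520
odds, unhelmeted cyclists = 0.13400/0.86600 = 0.15473
OR = 0.03520 / 0.15473 = 0.227

0.227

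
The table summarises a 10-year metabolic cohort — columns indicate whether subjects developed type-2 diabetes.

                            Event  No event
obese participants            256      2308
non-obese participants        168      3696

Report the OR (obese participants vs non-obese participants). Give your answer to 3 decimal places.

OR = (256 × 3696) / (2308 × 168) = 946176/387744 ≈ 2.440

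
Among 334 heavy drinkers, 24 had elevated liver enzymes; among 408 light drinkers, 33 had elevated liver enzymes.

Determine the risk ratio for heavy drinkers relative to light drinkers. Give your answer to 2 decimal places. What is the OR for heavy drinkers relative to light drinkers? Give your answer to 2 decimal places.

RR = 0.89; OR = 0.88

risk, heavy drinkers = 24/334 = 0.0719
risk, light drinkers = 33/408 = 0.0809
RR = 0.0719 / 0.0809 = 0.89
OR = (24 × 375) / (310 × 33) = 9000/10230 ≈ 0.88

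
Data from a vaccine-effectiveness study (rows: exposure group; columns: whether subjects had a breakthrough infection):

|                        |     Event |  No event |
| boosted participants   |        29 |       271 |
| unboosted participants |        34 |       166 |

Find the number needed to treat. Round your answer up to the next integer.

NNT ≈ 14

risk, boosted participants = 29/300 = 0.096667
risk, unboosted participants = 34/200 = 0.170000
absolute risk difference = 0.073333
1 / 0.073333 = 13.636 → round up → 14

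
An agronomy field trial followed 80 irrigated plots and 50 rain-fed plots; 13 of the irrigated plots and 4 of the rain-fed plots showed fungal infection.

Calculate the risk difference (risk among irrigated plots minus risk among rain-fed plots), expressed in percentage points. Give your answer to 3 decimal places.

risk, irrigated plots = 13/80 = 0.1625
risk, rain-fed plots = 4/50 = 0.0800
risk difference = 0.1625 − 0.0800 = 0.0825 → 8.250 percentage points

8.250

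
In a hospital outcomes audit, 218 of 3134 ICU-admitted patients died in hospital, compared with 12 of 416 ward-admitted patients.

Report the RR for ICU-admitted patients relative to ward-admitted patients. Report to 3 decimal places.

risk, ICU-admitted patients = 218/3134 = 0.06956
risk, ward-admitted patients = 12/416 = 0.02885
RR = 0.06956 / 0.02885 = 2.411

2.411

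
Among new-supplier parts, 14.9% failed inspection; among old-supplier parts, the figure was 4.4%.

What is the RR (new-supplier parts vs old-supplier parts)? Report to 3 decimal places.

RR = 0.14900 / 0.04400 = 3.386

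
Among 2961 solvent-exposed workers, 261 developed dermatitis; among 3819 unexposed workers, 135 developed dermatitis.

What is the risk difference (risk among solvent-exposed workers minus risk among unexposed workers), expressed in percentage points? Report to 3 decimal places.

risk, solvent-exposed workers = 261/2961 = 0.08815
risk, unexposed workers = 135/3819 = 0.03535
risk difference = 0.08815 − 0.03535 = 0.05280 → 5.280 percentage points

5.280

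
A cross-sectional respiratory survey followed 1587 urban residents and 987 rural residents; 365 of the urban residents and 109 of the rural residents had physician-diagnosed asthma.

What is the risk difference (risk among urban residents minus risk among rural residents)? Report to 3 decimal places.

0.120

risk, urban residents = 365/1587 = 0.2300
risk, rural residents = 109/987 = 0.1104
risk difference = 0.2300 − 0.1104 = 0.120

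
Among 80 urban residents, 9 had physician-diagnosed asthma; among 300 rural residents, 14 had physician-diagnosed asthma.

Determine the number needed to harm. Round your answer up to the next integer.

risk, urban residents = 9/80 = 0.112500
risk, rural residents = 14/300 = 0.046667
absolute risk difference = 0.065833
1 / 0.065833 = 15.190 → round up → 16

NNH = 16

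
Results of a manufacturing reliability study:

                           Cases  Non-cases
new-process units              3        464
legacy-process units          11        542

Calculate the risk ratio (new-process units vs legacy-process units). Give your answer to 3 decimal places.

RR ≈ 0.323

risk, new-process units = 3/467 = 0.00642
risk, legacy-process units = 11/553 = 0.01989
RR = 0.00642 / 0.01989 = 0.323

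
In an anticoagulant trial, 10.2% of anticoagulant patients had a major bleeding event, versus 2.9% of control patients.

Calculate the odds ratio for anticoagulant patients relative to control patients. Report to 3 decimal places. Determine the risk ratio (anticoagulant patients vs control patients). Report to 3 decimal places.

odds, anticoagulant patients = 0.10200/0.89800 = 0.11359
odds, control patients = 0.02900/0.97100 = 0.02987
OR = 0.11359 / 0.02987 = 3.803
RR = 0.10200 / 0.02900 = 3.517

OR = 3.803; RR = 3.517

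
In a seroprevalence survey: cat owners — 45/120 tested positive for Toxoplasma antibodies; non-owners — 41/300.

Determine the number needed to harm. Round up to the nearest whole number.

5

risk, cat owners = 45/120 = 0.375000
risk, non-owners = 41/300 = 0.136667
absolute risk difference = 0.238333
1 / 0.238333 = 4.196 → round up → 5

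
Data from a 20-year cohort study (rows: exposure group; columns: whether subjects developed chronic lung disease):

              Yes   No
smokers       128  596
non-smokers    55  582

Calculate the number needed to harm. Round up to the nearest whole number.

risk, smokers = 128/724 = 0.176796
risk, non-smokers = 55/637 = 0.086342
absolute risk difference = 0.090453
1 / 0.090453 = 11.055 → round up → 12

12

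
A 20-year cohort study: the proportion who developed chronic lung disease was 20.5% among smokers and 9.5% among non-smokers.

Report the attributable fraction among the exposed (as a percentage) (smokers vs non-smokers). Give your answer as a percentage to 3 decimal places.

AR% = (0.2050 − 0.0950) / 0.2050 = 0.5366 → 53.659%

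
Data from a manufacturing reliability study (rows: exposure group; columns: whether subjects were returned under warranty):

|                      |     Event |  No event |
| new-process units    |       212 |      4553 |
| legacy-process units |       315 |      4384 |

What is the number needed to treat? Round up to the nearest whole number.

NNT = 45

risk, new-process units = 212/4765 = 0.044491
risk, legacy-process units = 315/4699 = 0.067036
absolute risk difference = 0.022544
1 / 0.022544 = 44.358 → round up → 45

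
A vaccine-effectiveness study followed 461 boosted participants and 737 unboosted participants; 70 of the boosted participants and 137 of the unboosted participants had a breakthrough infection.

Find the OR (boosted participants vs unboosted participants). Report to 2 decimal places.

OR = (70 × 600) / (391 × 137) = 42000/53567 ≈ 0.78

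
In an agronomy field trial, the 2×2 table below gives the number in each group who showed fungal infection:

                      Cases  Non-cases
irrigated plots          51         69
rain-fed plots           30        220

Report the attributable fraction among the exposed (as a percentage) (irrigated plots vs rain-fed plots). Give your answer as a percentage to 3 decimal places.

AR%: 71.765%

risk, irrigated plots = 51/120 = 0.4250
risk, rain-fed plots = 30/250 = 0.1200
AR% = (0.4250 − 0.1200) / 0.4250 = 0.7176 → 71.765%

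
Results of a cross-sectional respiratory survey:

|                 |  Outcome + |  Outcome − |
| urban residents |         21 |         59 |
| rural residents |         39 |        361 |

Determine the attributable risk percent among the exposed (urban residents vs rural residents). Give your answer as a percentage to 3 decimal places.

62.857%

risk, urban residents = 21/80 = 0.2625
risk, rural residents = 39/400 = 0.0975
AR% = (0.2625 − 0.0975) / 0.2625 = 0.6286 → 62.857%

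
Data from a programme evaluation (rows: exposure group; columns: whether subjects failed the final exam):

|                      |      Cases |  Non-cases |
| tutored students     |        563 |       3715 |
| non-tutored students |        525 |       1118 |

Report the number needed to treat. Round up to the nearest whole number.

risk, tutored students = 563/4278 = 0.131604
risk, non-tutored students = 525/1643 = 0.319537
absolute risk difference = 0.187934
1 / 0.187934 = 5.321 → round up → 6

NNT ≈ 6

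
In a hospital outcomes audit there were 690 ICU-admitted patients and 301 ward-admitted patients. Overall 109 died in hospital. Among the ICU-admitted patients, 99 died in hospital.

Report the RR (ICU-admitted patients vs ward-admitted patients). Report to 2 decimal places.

4.32

ICU-admitted patients without the outcome: 690 − 99 = 591
ward-admitted patients with the outcome: 109 − 99 = 10
ward-admitted patients without the outcome: 301 − 10 = 291
risk, ICU-admitted patients = 99/690 = 0.14348
risk, ward-admitted patients = 10/301 = 0.03322
RR = 0.14348 / 0.03322 = 4.32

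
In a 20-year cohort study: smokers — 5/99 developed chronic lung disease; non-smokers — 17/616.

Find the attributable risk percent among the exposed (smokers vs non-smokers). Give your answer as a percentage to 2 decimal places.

risk, smokers = 5/99 = 0.05051
risk, non-smokers = 17/616 = 0.02760
AR% = (0.05051 − 0.02760) / 0.05051 = 0.4536 → 45.36%

45.36%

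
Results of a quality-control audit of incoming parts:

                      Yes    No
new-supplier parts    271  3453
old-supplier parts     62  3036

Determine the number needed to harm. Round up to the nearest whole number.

risk, new-supplier parts = 271/3724 = 0.072771
risk, old-supplier parts = 62/3098 = 0.020013
absolute risk difference = 0.052758
1 / 0.052758 = 18.954 → round up → 19

NNH ≈ 19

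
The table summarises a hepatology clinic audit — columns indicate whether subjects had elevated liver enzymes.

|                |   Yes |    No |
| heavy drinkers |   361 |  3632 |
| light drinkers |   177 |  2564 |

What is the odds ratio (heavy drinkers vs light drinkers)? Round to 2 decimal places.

OR = (361 × 2564) / (3632 × 177) = 925604/642864 ≈ 1.44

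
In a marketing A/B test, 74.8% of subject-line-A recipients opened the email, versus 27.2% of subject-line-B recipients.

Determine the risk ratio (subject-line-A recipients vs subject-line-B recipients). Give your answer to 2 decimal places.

RR = 0.7480 / 0.2720 = 2.75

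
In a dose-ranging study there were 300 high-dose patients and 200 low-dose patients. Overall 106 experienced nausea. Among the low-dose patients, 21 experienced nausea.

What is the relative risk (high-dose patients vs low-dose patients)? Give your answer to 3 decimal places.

high-dose patients with the outcome: 106 − 21 = 85
high-dose patients without the outcome: 300 − 85 = 215
low-dose patients without the outcome: 200 − 21 = 179
risk, high-dose patients = 85/300 = 0.2833
risk, low-dose patients = 21/200 = 0.1050
RR = 0.2833 / 0.1050 = 2.698

RR = 2.698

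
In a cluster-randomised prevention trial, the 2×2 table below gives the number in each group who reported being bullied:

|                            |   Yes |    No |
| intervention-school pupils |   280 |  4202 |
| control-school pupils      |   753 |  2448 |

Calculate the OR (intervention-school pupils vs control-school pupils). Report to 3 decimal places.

odds, intervention-school pupils = 280/4202 = 0.0666
odds, control-school pupils = 753/2448 = 0.3076
OR = 0.0666 / 0.3076 = 0.217

OR ≈ 0.217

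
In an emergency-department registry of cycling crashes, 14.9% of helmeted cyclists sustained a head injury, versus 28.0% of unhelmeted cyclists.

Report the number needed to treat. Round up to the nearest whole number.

8

absolute risk difference = 0.131000
1 / 0.131000 = 7.634 → round up → 8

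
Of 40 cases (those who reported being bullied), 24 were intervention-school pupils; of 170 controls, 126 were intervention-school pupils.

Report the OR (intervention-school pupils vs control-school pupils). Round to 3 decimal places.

OR = (24 × 44) / (126 × 16) = 1056/2016 ≈ 0.524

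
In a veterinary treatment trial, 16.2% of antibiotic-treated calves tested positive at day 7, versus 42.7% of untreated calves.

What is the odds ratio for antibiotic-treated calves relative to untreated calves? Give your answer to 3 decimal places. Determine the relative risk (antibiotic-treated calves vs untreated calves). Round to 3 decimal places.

OR = 0.259; RR = 0.379

odds, antibiotic-treated calves = 0.1620/0.8380 = 0.1933
odds, untreated calves = 0.4270/0.5730 = 0.7452
OR = 0.1933 / 0.7452 = 0.259
RR = 0.1620 / 0.4270 = 0.379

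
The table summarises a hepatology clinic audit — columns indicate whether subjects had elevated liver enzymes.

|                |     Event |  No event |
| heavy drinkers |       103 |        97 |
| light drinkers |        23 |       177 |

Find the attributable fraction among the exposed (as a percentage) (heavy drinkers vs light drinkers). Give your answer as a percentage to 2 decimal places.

AR% = 77.67%

risk, heavy drinkers = 103/200 = 0.5150
risk, light drinkers = 23/200 = 0.1150
AR% = (0.5150 − 0.1150) / 0.5150 = 0.7767 → 77.67%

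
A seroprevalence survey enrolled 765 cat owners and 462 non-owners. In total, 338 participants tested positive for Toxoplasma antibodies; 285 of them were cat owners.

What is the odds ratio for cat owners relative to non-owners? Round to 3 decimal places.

cat owners without the outcome: 765 − 285 = 480
non-owners with the outcome: 338 − 285 = 53
non-owners without the outcome: 462 − 53 = 409
OR = (285 × 409) / (480 × 53) = 116565/25440 ≈ 4.582

4.582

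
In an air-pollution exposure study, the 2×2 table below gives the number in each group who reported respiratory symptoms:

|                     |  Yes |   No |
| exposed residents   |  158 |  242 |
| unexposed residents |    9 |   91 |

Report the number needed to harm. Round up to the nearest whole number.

risk, exposed residents = 158/400 = 0.395000
risk, unexposed residents = 9/100 = 0.090000
absolute risk difference = 0.305000
1 / 0.305000 = 3.279 → round up → 4

4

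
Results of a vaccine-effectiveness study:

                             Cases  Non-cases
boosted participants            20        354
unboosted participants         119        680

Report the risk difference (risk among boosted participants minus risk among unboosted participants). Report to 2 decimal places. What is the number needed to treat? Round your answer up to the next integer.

risk, boosted participants = 20/374 = 0.0535
risk, unboosted participants = 119/799 = 0.1489
risk difference = 0.0535 − 0.1489 = -0.10
absolute risk difference = 0.095460
1 / 0.095460 = 10.476 → round up → 11

RD = -0.10; NNT = 11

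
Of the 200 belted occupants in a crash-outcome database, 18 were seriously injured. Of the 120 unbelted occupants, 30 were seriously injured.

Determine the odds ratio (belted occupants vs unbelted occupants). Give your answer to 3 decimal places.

OR = (18 × 90) / (182 × 30) = 1620/5460 ≈ 0.297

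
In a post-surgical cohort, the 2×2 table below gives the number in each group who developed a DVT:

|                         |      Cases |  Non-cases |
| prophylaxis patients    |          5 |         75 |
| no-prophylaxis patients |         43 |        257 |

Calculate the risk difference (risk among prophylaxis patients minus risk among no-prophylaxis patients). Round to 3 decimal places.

risk, prophylaxis patients = 5/80 = 0.0625
risk, no-prophylaxis patients = 43/300 = 0.1433
risk difference = 0.0625 − 0.1433 = -0.081

-0.081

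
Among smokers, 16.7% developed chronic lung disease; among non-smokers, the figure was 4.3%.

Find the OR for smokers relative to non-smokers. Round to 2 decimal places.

odds, smokers = 0.16700/0.83300 = 0.20048
odds, non-smokers = 0.04300/0.95700 = 0.04493
OR = 0.20048 / 0.04493 = 4.46

4.46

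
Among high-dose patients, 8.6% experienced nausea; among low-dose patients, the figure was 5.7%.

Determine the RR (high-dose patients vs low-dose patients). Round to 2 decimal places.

RR = 0.0860 / 0.0570 = 1.51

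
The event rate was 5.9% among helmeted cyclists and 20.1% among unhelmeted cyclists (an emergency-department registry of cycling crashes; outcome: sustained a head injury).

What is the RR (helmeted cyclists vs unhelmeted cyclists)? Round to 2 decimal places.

RR = 0.0590 / 0.2010 = 0.29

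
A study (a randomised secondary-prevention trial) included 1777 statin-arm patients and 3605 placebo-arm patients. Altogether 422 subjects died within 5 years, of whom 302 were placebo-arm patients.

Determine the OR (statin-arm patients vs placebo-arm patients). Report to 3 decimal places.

statin-arm patients with the outcome: 422 − 302 = 120
statin-arm patients without the outcome: 1777 − 120 = 1657
placebo-arm patients without the outcome: 3605 − 302 = 3303
OR = (120 × 3303) / (1657 × 302) = 396360/500414 ≈ 0.792

OR = 0.792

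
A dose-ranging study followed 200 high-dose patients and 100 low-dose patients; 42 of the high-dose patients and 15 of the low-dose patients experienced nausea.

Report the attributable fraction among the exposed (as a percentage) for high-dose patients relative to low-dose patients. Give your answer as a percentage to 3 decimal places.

risk, high-dose patients = 42/200 = 0.2100
risk, low-dose patients = 15/100 = 0.1500
AR% = (0.2100 − 0.1500) / 0.2100 = 0.2857 → 28.571%

28.571%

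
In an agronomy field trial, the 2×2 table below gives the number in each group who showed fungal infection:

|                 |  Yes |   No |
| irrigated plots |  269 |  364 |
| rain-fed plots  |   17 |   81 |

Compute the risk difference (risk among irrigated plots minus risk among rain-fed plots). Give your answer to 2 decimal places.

risk, irrigated plots = 269/633 = 0.4250
risk, rain-fed plots = 17/98 = 0.1735
risk difference = 0.4250 − 0.1735 = 0.25

RD = 0.25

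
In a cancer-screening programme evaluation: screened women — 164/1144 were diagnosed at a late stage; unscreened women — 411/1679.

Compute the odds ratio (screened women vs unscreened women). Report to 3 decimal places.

OR: 0.516

odds, screened women = 164/980 = 0.1673
odds, unscreened women = 411/1268 = 0.3241
OR = 0.1673 / 0.3241 = 0.516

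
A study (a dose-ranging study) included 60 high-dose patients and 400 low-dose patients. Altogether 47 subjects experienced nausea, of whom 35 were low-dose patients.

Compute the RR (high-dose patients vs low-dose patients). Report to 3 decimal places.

RR ≈ 2.286

high-dose patients with the outcome: 47 − 35 = 12
high-dose patients without the outcome: 60 − 12 = 48
low-dose patients without the outcome: 400 − 35 = 365
risk, high-dose patients = 12/60 = 0.2000
risk, low-dose patients = 35/400 = 0.0875
RR = 0.2000 / 0.0875 = 2.286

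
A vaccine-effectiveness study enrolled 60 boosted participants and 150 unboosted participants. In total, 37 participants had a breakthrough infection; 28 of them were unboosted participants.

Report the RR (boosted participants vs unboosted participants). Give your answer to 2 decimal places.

boosted participants with the outcome: 37 − 28 = 9
boosted participants without the outcome: 60 − 9 = 51
unboosted participants without the outcome: 150 − 28 = 122
risk, boosted participants = 9/60 = 0.1500
risk, unboosted participants = 28/150 = 0.1867
RR = 0.1500 / 0.1867 = 0.80

0.80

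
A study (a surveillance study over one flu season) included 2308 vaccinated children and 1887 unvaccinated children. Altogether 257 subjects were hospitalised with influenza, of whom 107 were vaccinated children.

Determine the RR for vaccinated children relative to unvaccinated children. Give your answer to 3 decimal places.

RR: 0.583

vaccinated children without the outcome: 2308 − 107 = 2201
unvaccinated children with the outcome: 257 − 107 = 150
unvaccinated children without the outcome: 1887 − 150 = 1737
risk, vaccinated children = 107/2308 = 0.04636
risk, unvaccinated children = 150/1887 = 0.07949
RR = 0.04636 / 0.07949 = 0.583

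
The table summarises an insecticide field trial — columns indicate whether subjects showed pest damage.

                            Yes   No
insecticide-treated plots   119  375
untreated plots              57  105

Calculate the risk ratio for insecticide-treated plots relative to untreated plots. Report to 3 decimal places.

risk, insecticide-treated plots = 119/494 = 0.2409
risk, untreated plots = 57/162 = 0.3519
RR = 0.2409 / 0.3519 = 0.685

RR: 0.685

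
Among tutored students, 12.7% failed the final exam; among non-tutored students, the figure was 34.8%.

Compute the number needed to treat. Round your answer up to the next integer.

absolute risk difference = 0.221000
1 / 0.221000 = 4.525 → round up → 5

5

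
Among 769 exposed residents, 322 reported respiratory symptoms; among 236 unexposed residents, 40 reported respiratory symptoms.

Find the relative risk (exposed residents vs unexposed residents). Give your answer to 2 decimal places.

risk, exposed residents = 322/769 = 0.4187
risk, unexposed residents = 40/236 = 0.1695
RR = 0.4187 / 0.1695 = 2.47

RR = 2.47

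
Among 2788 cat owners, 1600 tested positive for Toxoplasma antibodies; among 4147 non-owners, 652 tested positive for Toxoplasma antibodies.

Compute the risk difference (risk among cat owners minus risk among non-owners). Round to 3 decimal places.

risk, cat owners = 1600/2788 = 0.5739
risk, non-owners = 652/4147 = 0.1572
risk difference = 0.5739 − 0.1572 = 0.417

RD ≈ 0.417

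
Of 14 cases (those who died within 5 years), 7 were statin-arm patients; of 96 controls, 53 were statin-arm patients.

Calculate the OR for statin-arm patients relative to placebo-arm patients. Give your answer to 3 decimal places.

OR = 0.811

odds, statin-arm patients = 7/53 = 0.1321
odds, placebo-arm patients = 7/43 = 0.1628
OR = 0.1321 / 0.1628 = 0.811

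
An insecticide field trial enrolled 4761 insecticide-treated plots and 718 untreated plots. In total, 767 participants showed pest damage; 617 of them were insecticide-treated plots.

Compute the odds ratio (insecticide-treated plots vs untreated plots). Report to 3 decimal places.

insecticide-treated plots without the outcome: 4761 − 617 = 4144
untreated plots with the outcome: 767 − 617 = 150
untreated plots without the outcome: 718 − 150 = 568
OR = (617 × 568) / (4144 × 150) = 350456/621600 ≈ 0.564

OR = 0.564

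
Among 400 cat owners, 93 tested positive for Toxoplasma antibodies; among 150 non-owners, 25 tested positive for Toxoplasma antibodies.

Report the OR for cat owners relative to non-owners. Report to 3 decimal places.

OR = (93 × 125) / (307 × 25) = 11625/7675 ≈ 1.515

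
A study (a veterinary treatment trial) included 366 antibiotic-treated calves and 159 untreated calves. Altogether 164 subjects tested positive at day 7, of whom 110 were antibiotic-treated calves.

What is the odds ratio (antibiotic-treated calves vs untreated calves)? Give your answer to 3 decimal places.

antibiotic-treated calves without the outcome: 366 − 110 = 256
untreated calves with the outcome: 164 − 110 = 54
untreated calves without the outcome: 159 − 54 = 105
odds, antibiotic-treated calves = 110/256 = 0.4297
odds, untreated calves = 54/105 = 0.5143
OR = 0.4297 / 0.5143 = 0.836

OR ≈ 0.836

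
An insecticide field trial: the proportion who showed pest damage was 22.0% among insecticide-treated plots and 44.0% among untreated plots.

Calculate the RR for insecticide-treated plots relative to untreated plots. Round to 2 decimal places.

RR = 0.2200 / 0.4400 = 0.50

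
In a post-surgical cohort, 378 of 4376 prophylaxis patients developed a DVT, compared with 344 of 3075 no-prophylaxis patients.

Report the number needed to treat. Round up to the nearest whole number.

risk, prophylaxis patients = 378/4376 = 0.086380
risk, no-prophylaxis patients = 344/3075 = 0.111870
absolute risk difference = 0.025490
1 / 0.025490 = 39.231 → round up → 40

NNT ≈ 40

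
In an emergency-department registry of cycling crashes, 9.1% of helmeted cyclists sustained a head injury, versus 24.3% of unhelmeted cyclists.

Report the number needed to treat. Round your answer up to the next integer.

absolute risk difference = 0.152000
1 / 0.152000 = 6.579 → round up → 7

NNT ≈ 7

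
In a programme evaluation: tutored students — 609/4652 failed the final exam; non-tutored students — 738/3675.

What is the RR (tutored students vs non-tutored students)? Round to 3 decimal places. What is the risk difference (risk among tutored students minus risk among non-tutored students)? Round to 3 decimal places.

risk, tutored students = 609/4652 = 0.1309
risk, non-tutored students = 738/3675 = 0.2008
RR = 0.1309 / 0.2008 = 0.652
risk difference = 0.1309 − 0.2008 = -0.070

RR = 0.652; RD = -0.070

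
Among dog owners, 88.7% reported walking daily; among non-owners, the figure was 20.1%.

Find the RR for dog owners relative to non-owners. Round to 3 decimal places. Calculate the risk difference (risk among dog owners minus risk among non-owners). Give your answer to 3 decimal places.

RR = 4.413; RD = 0.686

RR = 0.8870 / 0.2010 = 4.413
risk difference = 0.8870 − 0.2010 = 0.686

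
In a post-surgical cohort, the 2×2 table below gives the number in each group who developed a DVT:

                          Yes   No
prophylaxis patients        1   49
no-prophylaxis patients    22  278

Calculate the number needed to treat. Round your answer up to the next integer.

risk, prophylaxis patients = 1/50 = 0.020000
risk, no-prophylaxis patients = 22/300 = 0.073333
absolute risk difference = 0.053333
1 / 0.053333 = 18.750 → round up → 19

19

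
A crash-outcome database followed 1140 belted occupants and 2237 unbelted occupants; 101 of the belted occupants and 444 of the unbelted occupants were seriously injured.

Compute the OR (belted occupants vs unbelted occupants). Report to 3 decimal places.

0.393

odds, belted occupants = 101/1039 = 0.0972
odds, unbelted occupants = 444/1793 = 0.2476
OR = 0.0972 / 0.2476 = 0.393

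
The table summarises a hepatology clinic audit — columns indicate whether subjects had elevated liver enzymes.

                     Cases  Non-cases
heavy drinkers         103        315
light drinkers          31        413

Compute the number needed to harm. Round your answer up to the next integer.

risk, heavy drinkers = 103/418 = 0.246411
risk, light drinkers = 31/444 = 0.069820
absolute risk difference = 0.176592
1 / 0.176592 = 5.663 → round up → 6

NNH ≈ 6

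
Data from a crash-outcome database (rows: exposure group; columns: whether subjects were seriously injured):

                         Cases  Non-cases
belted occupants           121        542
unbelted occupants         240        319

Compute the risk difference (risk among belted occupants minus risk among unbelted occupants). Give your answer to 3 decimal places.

risk, belted occupants = 121/663 = 0.1825
risk, unbelted occupants = 240/559 = 0.4293
risk difference = 0.1825 − 0.4293 = -0.247

RD ≈ -0.247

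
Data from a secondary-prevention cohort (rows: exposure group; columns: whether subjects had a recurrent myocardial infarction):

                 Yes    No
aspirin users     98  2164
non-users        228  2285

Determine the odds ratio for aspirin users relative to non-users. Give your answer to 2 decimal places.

OR = (98 × 2285) / (2164 × 228) = 223930/493392 ≈ 0.45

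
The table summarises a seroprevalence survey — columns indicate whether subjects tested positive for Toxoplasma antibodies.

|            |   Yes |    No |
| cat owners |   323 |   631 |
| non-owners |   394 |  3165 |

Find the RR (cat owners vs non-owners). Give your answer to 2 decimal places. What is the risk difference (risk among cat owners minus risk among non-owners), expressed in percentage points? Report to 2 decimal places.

RR = 3.06; RD = 22.79

risk, cat owners = 323/954 = 0.3386
risk, non-owners = 394/3559 = 0.1107
RR = 0.3386 / 0.1107 = 3.06
risk difference = 0.3386 − 0.1107 = 0.2279 → 22.79 percentage points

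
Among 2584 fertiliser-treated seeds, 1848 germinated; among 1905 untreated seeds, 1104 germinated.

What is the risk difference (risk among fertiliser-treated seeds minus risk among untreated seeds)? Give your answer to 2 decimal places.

RD ≈ 0.14

risk, fertiliser-treated seeds = 1848/2584 = 0.7152
risk, untreated seeds = 1104/1905 = 0.5795
risk difference = 0.7152 − 0.5795 = 0.14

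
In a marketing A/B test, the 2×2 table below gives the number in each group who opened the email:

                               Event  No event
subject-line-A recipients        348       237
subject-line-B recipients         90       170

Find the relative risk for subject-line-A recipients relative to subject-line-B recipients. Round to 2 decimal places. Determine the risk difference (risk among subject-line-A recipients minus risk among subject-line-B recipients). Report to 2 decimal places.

RR = 1.72; RD = 0.25

risk, subject-line-A recipients = 348/585 = 0.5949
risk, subject-line-B recipients = 90/260 = 0.3462
RR = 0.5949 / 0.3462 = 1.72
risk difference = 0.5949 − 0.3462 = 0.25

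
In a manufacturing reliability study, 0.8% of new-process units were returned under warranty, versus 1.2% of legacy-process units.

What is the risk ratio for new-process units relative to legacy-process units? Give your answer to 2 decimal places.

RR = 0.00800 / 0.01200 = 0.67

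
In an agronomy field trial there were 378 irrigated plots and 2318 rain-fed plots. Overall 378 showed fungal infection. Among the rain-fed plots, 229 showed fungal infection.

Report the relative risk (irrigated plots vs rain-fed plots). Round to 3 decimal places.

irrigated plots with the outcome: 378 − 229 = 149
irrigated plots without the outcome: 378 − 149 = 229
rain-fed plots without the outcome: 2318 − 229 = 2089
risk, irrigated plots = 149/378 = 0.3942
risk, rain-fed plots = 229/2318 = 0.0988
RR = 0.3942 / 0.0988 = 3.990

RR = 3.990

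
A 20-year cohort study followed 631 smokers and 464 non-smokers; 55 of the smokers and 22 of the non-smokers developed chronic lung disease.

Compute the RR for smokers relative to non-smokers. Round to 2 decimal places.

risk, smokers = 55/631 = 0.08716
risk, non-smokers = 22/464 = 0.04741
RR = 0.08716 / 0.04741 = 1.84

RR = 1.84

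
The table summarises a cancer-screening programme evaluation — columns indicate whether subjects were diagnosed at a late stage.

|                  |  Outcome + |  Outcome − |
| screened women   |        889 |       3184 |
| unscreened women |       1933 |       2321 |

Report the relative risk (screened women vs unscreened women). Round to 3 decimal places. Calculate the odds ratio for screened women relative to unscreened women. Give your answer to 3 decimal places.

RR = 0.480; OR = 0.335

risk, screened women = 889/4073 = 0.2183
risk, unscreened women = 1933/4254 = 0.4544
RR = 0.2183 / 0.4544 = 0.480
OR = (889 × 2321) / (3184 × 1933) = 2063369/6154672 ≈ 0.335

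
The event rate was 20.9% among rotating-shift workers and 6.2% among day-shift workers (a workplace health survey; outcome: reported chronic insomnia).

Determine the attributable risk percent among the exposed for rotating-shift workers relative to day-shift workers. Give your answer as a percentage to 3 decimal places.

AR% = (0.2090 − 0.0620) / 0.2090 = 0.7033 → 70.335%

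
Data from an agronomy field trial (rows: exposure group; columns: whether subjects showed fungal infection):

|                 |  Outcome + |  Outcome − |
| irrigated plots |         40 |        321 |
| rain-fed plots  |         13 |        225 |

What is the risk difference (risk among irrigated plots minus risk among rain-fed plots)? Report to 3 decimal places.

RD ≈ 0.056

risk, irrigated plots = 40/361 = 0.1108
risk, rain-fed plots = 13/238 = 0.0546
risk difference = 0.1108 − 0.0546 = 0.056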